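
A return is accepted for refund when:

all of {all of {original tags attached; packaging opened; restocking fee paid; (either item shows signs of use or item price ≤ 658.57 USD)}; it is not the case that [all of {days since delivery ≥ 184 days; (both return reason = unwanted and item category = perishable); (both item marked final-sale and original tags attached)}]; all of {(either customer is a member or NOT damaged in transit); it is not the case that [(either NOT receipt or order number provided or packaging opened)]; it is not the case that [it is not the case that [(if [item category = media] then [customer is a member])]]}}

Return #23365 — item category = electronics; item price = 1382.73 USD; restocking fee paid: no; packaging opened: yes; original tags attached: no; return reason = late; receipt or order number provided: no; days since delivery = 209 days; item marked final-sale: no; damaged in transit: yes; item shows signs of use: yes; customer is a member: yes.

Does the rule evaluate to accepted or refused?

Atomic conditions:
  original tags attached: no → false
  packaging opened: yes → true
  restocking fee paid: no → false
  item shows signs of use: yes → true
  item price ≤ 658.57 USD: 1382.73 ≤ 658.57 is false
  days since delivery ≥ 184 days: 209 ≥ 184 is true
  return reason = unwanted: late == unwanted is false
  item category = perishable: electronics == perishable is false
  item marked final-sale: no → false
  customer is a member: yes → true
  NOT damaged in transit: yes → false
  NOT receipt or order number provided: no → true
  item category = media: electronics == media is false
Combine:
[1.4] true OR false = true
[1] false AND true AND false AND true = false
[2.1.2] false AND false = false
[2.1.3] false AND false = false
[2.1] true AND false AND false = false
[2] NOT false = true
[3.1] true OR false = true
[3.2.1] true OR true = true
[3.2] NOT true = false
[3.3.1.1] false → true (antecedent false ⇒ implication holds) = true
[3.3.1] NOT true = false
[3.3] NOT false = true
[3] true AND false AND true = false
[root] false AND true AND false = false
Overall: false → refused

Refused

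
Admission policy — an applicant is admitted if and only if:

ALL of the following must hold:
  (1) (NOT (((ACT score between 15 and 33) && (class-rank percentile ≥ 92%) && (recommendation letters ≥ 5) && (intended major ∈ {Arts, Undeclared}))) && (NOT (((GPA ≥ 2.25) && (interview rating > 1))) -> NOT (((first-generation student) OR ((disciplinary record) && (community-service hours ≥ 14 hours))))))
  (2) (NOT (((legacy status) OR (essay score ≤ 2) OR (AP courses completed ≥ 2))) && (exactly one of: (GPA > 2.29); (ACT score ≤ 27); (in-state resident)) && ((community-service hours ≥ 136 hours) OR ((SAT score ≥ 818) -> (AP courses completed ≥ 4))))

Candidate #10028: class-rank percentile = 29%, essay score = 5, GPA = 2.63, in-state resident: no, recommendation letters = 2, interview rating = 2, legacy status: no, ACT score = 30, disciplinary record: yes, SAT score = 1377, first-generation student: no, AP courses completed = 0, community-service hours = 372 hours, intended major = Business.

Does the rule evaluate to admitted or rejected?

Atomic conditions:
  ACT score between 15 and 33: 30 in [15, 33] is true
  class-rank percentile ≥ 92%: 29 ≥ 92 is false
  recommendation letters ≥ 5: 2 ≥ 5 is false
  intended major ∈ {Arts, Undeclared}: Business is not in the set → false
  GPA ≥ 2.25: 2.63 ≥ 2.25 is true
  interview rating > 1: 2 > 1 is true
  first-generation student: no → false
  disciplinary record: yes → true
  community-service hours ≥ 14 hours: 372 ≥ 14 is true
  legacy status: no → false
  essay score ≤ 2: 5 ≤ 2 is false
  AP courses completed ≥ 2: 0 ≥ 2 is false
  GPA > 2.29: 2.63 > 2.29 is true
  ACT score ≤ 27: 30 ≤ 27 is false
  in-state resident: no → false
  community-service hours ≥ 136 hours: 372 ≥ 136 is true
  SAT score ≥ 818: 1377 ≥ 818 is true
  AP courses completed ≥ 4: 0 ≥ 4 is false
Combine:
[1.1.1] true AND false AND false AND false = false
[1.1] NOT false = true
[1.2.1.1] true AND true = true
[1.2.1] NOT true = false
[1.2.2.1.2] true AND true = true
[1.2.2.1] false OR true = true
[1.2.2] NOT true = false
[1.2] false → false (antecedent false ⇒ implication holds) = true
[1] true AND true = true
[2.1.1] false OR false OR false = false
[2.1] NOT false = true
[2.2] exactly-one(true, false, false) = true
[2.3.2] true → false = false
[2.3] true OR false = true
[2] true AND true AND true = true
[root] true AND true = true
Overall: true → admitted

Admitted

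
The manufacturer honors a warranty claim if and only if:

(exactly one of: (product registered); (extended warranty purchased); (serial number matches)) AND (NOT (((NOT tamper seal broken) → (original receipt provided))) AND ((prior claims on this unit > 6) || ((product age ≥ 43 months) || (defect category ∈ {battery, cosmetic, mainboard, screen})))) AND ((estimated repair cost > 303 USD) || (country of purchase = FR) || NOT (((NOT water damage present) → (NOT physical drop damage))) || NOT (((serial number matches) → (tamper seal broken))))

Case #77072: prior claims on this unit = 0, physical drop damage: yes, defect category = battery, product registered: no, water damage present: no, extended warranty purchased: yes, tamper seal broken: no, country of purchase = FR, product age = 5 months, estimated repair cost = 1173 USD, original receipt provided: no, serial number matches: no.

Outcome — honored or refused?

Honored

Atomic conditions:
  product registered: no → false
  extended warranty purchased: yes → true
  serial number matches: no → false
  NOT tamper seal broken: no → true
  original receipt provided: no → false
  prior claims on this unit > 6: 0 > 6 is false
  product age ≥ 43 months: 5 ≥ 43 is false
  defect category ∈ {battery, cosmetic, mainboard, screen}: battery is in the set → true
  estimated repair cost > 303 USD: 1173 > 303 is true
  country of purchase = FR: FR == FR is true
  NOT water damage present: no → true
  NOT physical drop damage: yes → false
  tamper seal broken: no → false
Combine:
[1] exactly-one(false, true, false) = true
[2.1.1] true → false = false
[2.1] NOT false = true
[2.2.2] false OR true = true
[2.2] false OR true = true
[2] true AND true = true
[3.3.1] true → false = false
[3.3] NOT false = true
[3.4.1] false → false (antecedent false ⇒ implication holds) = true
[3.4] NOT true = false
[3] true OR true OR true OR false = true
[root] true AND true AND true = true
Overall: true → honored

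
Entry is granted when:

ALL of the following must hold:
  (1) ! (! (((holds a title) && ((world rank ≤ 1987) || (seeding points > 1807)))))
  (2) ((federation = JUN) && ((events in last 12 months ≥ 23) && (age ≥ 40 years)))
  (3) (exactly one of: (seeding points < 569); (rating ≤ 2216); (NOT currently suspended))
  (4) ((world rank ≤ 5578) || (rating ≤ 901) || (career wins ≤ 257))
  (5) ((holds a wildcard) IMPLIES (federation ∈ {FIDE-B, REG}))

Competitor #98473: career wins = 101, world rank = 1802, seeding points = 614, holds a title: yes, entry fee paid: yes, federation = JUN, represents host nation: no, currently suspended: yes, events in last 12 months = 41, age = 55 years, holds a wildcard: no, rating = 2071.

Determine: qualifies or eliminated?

Qualifies

Atomic conditions:
  holds a title: yes → true
  world rank ≤ 1987: 1802 ≤ 1987 is true
  seeding points > 1807: 614 > 1807 is false
  federation = JUN: JUN == JUN is true
  events in last 12 months ≥ 23: 41 ≥ 23 is true
  age ≥ 40 years: 55 ≥ 40 is true
  seeding points < 569: 614 < 569 is false
  rating ≤ 2216: 2071 ≤ 2216 is true
  NOT currently suspended: yes → false
  world rank ≤ 5578: 1802 ≤ 5578 is true
  rating ≤ 901: 2071 ≤ 901 is false
  career wins ≤ 257: 101 ≤ 257 is true
  holds a wildcard: no → false
  federation ∈ {FIDE-B, REG}: JUN is not in the set → false
Combine:
[1.1.1.2] true OR false = true
[1.1.1] true AND true = true
[1.1] NOT true = false
[1] NOT false = true
[2.2] true AND true = true
[2] true AND true = true
[3] exactly-one(false, true, false) = true
[4] true OR false OR true = true
[5] false → false (antecedent false ⇒ implication holds) = true
[root] true AND true AND true AND true AND true = true
Overall: true → qualifies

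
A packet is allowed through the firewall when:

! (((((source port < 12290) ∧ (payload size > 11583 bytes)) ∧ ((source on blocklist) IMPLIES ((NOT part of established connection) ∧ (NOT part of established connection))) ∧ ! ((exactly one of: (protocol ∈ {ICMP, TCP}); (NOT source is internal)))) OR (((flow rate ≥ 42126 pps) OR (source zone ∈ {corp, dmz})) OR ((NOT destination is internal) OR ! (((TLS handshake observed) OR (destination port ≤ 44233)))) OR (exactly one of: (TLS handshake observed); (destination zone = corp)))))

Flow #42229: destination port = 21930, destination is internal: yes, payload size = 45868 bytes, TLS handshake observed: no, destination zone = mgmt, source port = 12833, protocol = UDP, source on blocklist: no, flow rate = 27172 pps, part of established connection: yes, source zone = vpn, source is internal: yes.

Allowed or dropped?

Allowed

Atomic conditions:
  source port < 12290: 12833 < 12290 is false
  payload size > 11583 bytes: 45868 > 11583 is true
  source on blocklist: no → false
  NOT part of established connection: yes → false
  protocol ∈ {ICMP, TCP}: UDP is not in the set → false
  NOT source is internal: yes → false
  flow rate ≥ 42126 pps: 27172 ≥ 42126 is false
  source zone ∈ {corp, dmz}: vpn is not in the set → false
  NOT destination is internal: yes → false
  TLS handshake observed: no → false
  destination port ≤ 44233: 21930 ≤ 44233 is true
  destination zone = corp: mgmt == corp is false
Combine:
[1.1.1] false AND true = false
[1.1.2.2] false AND false = false
[1.1.2] false → false (antecedent false ⇒ implication holds) = true
[1.1.3.1] exactly-one(false, false) = false
[1.1.3] NOT false = true
[1.1] false AND true AND true = false
[1.2.1] false OR false = false
[1.2.2.2.1] false OR true = true
[1.2.2.2] NOT true = false
[1.2.2] false OR false = false
[1.2.3] exactly-one(false, false) = false
[1.2] false OR false OR false = false
[1] false OR false = false
[root] NOT false = true
Overall: true → allowed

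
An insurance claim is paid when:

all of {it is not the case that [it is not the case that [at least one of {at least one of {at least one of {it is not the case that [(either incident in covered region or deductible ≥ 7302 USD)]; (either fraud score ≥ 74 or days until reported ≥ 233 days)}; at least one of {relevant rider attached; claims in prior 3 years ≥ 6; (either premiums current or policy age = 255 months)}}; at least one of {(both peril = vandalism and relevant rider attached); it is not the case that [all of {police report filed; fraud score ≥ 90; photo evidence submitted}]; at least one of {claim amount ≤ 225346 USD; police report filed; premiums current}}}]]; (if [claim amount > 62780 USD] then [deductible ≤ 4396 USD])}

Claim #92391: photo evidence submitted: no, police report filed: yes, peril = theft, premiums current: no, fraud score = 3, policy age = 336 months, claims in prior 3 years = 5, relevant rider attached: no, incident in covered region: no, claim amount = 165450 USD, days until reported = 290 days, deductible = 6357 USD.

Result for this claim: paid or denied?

Atomic conditions:
  incident in covered region: no → false
  deductible ≥ 7302 USD: 6357 ≥ 7302 is false
  fraud score ≥ 74: 3 ≥ 74 is false
  days until reported ≥ 233 days: 290 ≥ 233 is true
  relevant rider attached: no → false
  claims in prior 3 years ≥ 6: 5 ≥ 6 is false
  premiums current: no → false
  policy age = 255 months: 336 == 255 is false
  peril = vandalism: theft == vandalism is false
  police report filed: yes → true
  fraud score ≥ 90: 3 ≥ 90 is false
  photo evidence submitted: no → false
  claim amount ≤ 225346 USD: 165450 ≤ 225346 is true
  claim amount > 62780 USD: 165450 > 62780 is true
  deductible ≤ 4396 USD: 6357 ≤ 4396 is false
Combine:
[1.1.1.1.1.1.1] false OR false = false
[1.1.1.1.1.1] NOT false = true
[1.1.1.1.1.2] false OR true = true
[1.1.1.1.1] true OR true = true
[1.1.1.1.2.3] false OR false = false
[1.1.1.1.2] false OR false OR false = false
[1.1.1.1] true OR false = true
[1.1.1.2.1] false AND false = false
[1.1.1.2.2.1] true AND false AND false = false
[1.1.1.2.2] NOT false = true
[1.1.1.2.3] true OR true OR false = true
[1.1.1.2] false OR true OR true = true
[1.1.1] true OR true = true
[1.1] NOT true = false
[1] NOT false = true
[2] true → false = false
[root] true AND false = false
Overall: false → denied

Denied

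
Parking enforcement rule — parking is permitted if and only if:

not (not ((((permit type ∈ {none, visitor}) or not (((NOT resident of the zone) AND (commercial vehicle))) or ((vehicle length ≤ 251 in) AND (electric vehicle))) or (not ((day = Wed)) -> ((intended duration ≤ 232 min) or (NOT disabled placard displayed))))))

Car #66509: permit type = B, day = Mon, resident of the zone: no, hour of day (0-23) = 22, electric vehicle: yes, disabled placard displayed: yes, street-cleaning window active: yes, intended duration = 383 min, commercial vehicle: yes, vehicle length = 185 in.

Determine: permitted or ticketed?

Permitted

Atomic conditions:
  permit type ∈ {none, visitor}: B is not in the set → false
  NOT resident of the zone: no → true
  commercial vehicle: yes → true
  vehicle length ≤ 251 in: 185 ≤ 251 is true
  electric vehicle: yes → true
  day = Wed: Mon == Wed is false
  intended duration ≤ 232 min: 383 ≤ 232 is false
  NOT disabled placard displayed: yes → false
Combine:
[1.1.1.2.1] true AND true = true
[1.1.1.2] NOT true = false
[1.1.1.3] true AND true = true
[1.1.1] false OR false OR true = true
[1.1.2.1] NOT false = true
[1.1.2.2] false OR false = false
[1.1.2] true → false = false
[1.1] true OR false = true
[1] NOT true = false
[root] NOT false = true
Overall: true → permitted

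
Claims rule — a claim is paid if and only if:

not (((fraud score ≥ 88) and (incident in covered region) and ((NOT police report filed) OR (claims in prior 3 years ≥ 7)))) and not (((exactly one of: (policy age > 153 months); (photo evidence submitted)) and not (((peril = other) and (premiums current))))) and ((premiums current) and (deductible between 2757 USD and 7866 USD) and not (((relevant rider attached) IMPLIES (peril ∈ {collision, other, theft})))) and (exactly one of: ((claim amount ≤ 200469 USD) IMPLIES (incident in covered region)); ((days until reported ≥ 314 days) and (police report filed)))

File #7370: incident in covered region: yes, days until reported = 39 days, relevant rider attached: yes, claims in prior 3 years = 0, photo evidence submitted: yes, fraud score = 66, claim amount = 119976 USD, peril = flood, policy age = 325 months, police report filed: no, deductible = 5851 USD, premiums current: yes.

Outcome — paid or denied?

Atomic conditions:
  fraud score ≥ 88: 66 ≥ 88 is false
  incident in covered region: yes → true
  NOT police report filed: no → true
  claims in prior 3 years ≥ 7: 0 ≥ 7 is false
  policy age > 153 months: 325 > 153 is true
  photo evidence submitted: yes → true
  peril = other: flood == other is false
  premiums current: yes → true
  deductible between 2757 USD and 7866 USD: 5851 in [2757, 7866] is true
  relevant rider attached: yes → true
  peril ∈ {collision, other, theft}: flood is not in the set → false
  claim amount ≤ 200469 USD: 119976 ≤ 200469 is true
  days until reported ≥ 314 days: 39 ≥ 314 is false
  police report filed: no → false
Combine:
[1.1.3] true OR false = true
[1.1] false AND true AND true = false
[1] NOT false = true
[2.1.1] exactly-one(true, true) = false
[2.1.2.1] false AND true = false
[2.1.2] NOT false = true
[2.1] false AND true = false
[2] NOT false = true
[3.3.1] true → false = false
[3.3] NOT false = true
[3] true AND true AND true = true
[4.1] true → true = true
[4.2] false AND false = false
[4] exactly-one(true, false) = true
[root] true AND true AND true AND true = true
Overall: true → paid

Paid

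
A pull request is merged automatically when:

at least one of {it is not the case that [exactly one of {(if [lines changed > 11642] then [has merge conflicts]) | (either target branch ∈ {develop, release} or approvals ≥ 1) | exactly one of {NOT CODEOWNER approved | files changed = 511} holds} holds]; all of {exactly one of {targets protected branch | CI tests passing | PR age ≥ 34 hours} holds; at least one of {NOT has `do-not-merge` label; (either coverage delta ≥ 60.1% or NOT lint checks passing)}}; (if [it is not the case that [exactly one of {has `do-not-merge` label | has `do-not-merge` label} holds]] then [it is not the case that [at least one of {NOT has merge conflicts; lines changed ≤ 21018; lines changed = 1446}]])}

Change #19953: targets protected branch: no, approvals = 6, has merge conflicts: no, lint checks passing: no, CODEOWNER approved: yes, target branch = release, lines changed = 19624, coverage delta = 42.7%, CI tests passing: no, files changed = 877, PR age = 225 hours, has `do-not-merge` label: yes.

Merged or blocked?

Merged

Atomic conditions:
  lines changed > 11642: 19624 > 11642 is true
  has merge conflicts: no → false
  target branch ∈ {develop, release}: release is in the set → true
  approvals ≥ 1: 6 ≥ 1 is true
  NOT CODEOWNER approved: yes → false
  files changed = 511: 877 == 511 is false
  targets protected branch: no → false
  CI tests passing: no → false
  PR age ≥ 34 hours: 225 ≥ 34 is true
  NOT has `do-not-merge` label: yes → false
  coverage delta ≥ 60.1%: 42.7 ≥ 60.1 is false
  NOT lint checks passing: no → true
  has `do-not-merge` label: yes → true
  NOT has merge conflicts: no → true
  lines changed ≤ 21018: 19624 ≤ 21018 is true
  lines changed = 1446: 19624 == 1446 is false
Combine:
[1.1.1] true → false = false
[1.1.2] true OR true = true
[1.1.3] exactly-one(false, false) = false
[1.1] exactly-one(false, true, false) = true
[1] NOT true = false
[2.1] exactly-one(false, false, true) = true
[2.2.2] false OR true = true
[2.2] false OR true = true
[2] true AND true = true
[3.1.1] exactly-one(true, true) = false
[3.1] NOT false = true
[3.2.1] true OR true OR false = true
[3.2] NOT true = false
[3] true → false = false
[root] false OR true OR false = true
Overall: true → merged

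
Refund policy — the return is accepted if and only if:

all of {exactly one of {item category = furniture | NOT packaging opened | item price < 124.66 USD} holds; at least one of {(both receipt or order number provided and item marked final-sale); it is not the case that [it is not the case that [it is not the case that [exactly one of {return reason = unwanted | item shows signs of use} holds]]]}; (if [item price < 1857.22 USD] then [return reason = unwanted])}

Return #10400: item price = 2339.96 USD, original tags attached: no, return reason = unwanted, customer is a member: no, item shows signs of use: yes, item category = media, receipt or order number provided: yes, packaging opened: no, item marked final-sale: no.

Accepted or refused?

Atomic conditions:
  item category = furniture: media == furniture is false
  NOT packaging opened: no → true
  item price < 124.66 USD: 2339.96 < 124.66 is false
  receipt or order number provided: yes → true
  item marked final-sale: no → false
  return reason = unwanted: unwanted == unwanted is true
  item shows signs of use: yes → true
  item price < 1857.22 USD: 2339.96 < 1857.22 is false
Combine:
[1] exactly-one(false, true, false) = true
[2.1] true AND false = false
[2.2.1.1.1] exactly-one(true, true) = false
[2.2.1.1] NOT false = true
[2.2.1] NOT true = false
[2.2] NOT false = true
[2] false OR true = true
[3] false → true (antecedent false ⇒ implication holds) = true
[root] true AND true AND true = true
Overall: true → accepted

Accepted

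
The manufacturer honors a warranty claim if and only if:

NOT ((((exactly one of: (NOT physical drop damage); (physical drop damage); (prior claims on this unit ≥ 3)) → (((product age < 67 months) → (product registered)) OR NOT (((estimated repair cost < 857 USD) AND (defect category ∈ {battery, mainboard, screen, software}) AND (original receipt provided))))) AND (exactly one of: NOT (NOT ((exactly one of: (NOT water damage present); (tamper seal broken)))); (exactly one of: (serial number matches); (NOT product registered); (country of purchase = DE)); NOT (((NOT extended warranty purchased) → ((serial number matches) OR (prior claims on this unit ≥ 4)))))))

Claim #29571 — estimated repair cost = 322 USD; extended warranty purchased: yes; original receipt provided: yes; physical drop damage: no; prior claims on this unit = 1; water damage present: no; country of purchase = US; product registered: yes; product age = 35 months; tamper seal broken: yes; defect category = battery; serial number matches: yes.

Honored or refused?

Atomic conditions:
  NOT physical drop damage: no → true
  physical drop damage: no → false
  prior claims on this unit ≥ 3: 1 ≥ 3 is false
  product age < 67 months: 35 < 67 is true
  product registered: yes → true
  estimated repair cost < 857 USD: 322 < 857 is true
  defect category ∈ {battery, mainboard, screen, software}: battery is in the set → true
  original receipt provided: yes → true
  NOT water damage present: no → true
  tamper seal broken: yes → true
  serial number matches: yes → true
  NOT product registered: yes → false
  country of purchase = DE: US == DE is false
  NOT extended warranty purchased: yes → false
  prior claims on this unit ≥ 4: 1 ≥ 4 is false
Combine:
[1.1.1] exactly-one(true, false, false) = true
[1.1.2.1] true → true = true
[1.1.2.2.1] true AND true AND true = true
[1.1.2.2] NOT true = false
[1.1.2] true OR false = true
[1.1] true → true = true
[1.2.1.1.1] exactly-one(true, true) = false
[1.2.1.1] NOT false = true
[1.2.1] NOT true = false
[1.2.2] exactly-one(true, false, false) = true
[1.2.3.1.2] true OR false = true
[1.2.3.1] false → true (antecedent false ⇒ implication holds) = true
[1.2.3] NOT true = false
[1.2] exactly-one(false, true, false) = true
[1] true AND true = true
[root] NOT true = false
Overall: false → refused

Refused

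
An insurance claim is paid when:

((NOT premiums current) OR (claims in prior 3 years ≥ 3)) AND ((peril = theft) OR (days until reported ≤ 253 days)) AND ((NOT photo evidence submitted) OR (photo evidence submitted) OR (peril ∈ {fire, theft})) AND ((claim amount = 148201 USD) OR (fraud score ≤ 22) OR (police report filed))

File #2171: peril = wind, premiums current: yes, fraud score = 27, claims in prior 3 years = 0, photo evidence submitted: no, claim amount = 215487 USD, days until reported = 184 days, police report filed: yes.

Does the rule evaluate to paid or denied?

Denied

Atomic conditions:
  NOT premiums current: yes → false
  claims in prior 3 years ≥ 3: 0 ≥ 3 is false
  peril = theft: wind == theft is false
  days until reported ≤ 253 days: 184 ≤ 253 is true
  NOT photo evidence submitted: no → true
  photo evidence submitted: no → false
  peril ∈ {fire, theft}: wind is not in the set → false
  claim amount = 148201 USD: 215487 == 148201 is false
  fraud score ≤ 22: 27 ≤ 22 is false
  police report filed: yes → true
Combine:
[1] false OR false = false
[2] false OR true = true
[3] true OR false OR false = true
[4] false OR false OR true = true
[root] false AND true AND true AND true = false
Overall: false → denied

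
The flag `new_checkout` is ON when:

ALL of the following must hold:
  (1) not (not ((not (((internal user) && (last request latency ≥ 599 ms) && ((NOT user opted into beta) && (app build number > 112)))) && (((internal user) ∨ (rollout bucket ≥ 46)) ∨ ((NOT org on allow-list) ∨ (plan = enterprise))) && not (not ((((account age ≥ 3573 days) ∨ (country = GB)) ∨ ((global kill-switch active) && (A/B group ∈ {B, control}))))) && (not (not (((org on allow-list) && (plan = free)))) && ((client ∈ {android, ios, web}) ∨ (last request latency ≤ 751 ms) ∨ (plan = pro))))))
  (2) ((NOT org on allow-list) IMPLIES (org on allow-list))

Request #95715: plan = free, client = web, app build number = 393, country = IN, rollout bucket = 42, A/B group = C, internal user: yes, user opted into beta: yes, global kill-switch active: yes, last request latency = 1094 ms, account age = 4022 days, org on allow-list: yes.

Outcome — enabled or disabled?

Enabled

Atomic conditions:
  internal user: yes → true
  last request latency ≥ 599 ms: 1094 ≥ 599 is true
  NOT user opted into beta: yes → false
  app build number > 112: 393 > 112 is true
  rollout bucket ≥ 46: 42 ≥ 46 is false
  NOT org on allow-list: yes → false
  plan = enterprise: free == enterprise is false
  account age ≥ 3573 days: 4022 ≥ 3573 is true
  country = GB: IN == GB is false
  global kill-switch active: yes → true
  A/B group ∈ {B, control}: C is not in the set → false
  org on allow-list: yes → true
  plan = free: free == free is true
  client ∈ {android, ios, web}: web is in the set → true
  last request latency ≤ 751 ms: 1094 ≤ 751 is false
  plan = pro: free == pro is false
Combine:
[1.1.1.1.1.3] false AND true = false
[1.1.1.1.1] true AND true AND false = false
[1.1.1.1] NOT false = true
[1.1.1.2.1] true OR false = true
[1.1.1.2.2] false OR false = false
[1.1.1.2] true OR false = true
[1.1.1.3.1.1.1] true OR false = true
[1.1.1.3.1.1.2] true AND false = false
[1.1.1.3.1.1] true OR false = true
[1.1.1.3.1] NOT true = false
[1.1.1.3] NOT false = true
[1.1.1.4.1.1.1] true AND true = true
[1.1.1.4.1.1] NOT true = false
[1.1.1.4.1] NOT false = true
[1.1.1.4.2] true OR false OR false = true
[1.1.1.4] true AND true = true
[1.1.1] true AND true AND true AND true = true
[1.1] NOT true = false
[1] NOT false = true
[2] false → true (antecedent false ⇒ implication holds) = true
[root] true AND true = true
Overall: true → enabled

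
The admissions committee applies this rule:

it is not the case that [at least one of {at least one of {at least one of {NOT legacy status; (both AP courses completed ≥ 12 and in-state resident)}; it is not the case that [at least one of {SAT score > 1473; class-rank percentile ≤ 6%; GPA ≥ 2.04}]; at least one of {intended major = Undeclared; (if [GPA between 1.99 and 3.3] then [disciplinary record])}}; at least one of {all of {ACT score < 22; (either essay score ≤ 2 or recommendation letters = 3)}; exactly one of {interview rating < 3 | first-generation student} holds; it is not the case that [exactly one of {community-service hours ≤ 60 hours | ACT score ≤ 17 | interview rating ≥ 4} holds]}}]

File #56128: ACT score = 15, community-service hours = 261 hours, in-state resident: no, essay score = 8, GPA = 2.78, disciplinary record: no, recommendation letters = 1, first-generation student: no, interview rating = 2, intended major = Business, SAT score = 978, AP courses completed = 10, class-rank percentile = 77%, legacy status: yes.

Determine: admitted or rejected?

Rejected

Atomic conditions:
  NOT legacy status: yes → false
  AP courses completed ≥ 12: 10 ≥ 12 is false
  in-state resident: no → false
  SAT score > 1473: 978 > 1473 is false
  class-rank percentile ≤ 6%: 77 ≤ 6 is false
  GPA ≥ 2.04: 2.78 ≥ 2.04 is true
  intended major = Undeclared: Business == Undeclared is false
  GPA between 1.99 and 3.3: 2.78 in [1.99, 3.3] is true
  disciplinary record: no → false
  ACT score < 22: 15 < 22 is true
  essay score ≤ 2: 8 ≤ 2 is false
  recommendation letters = 3: 1 == 3 is false
  interview rating < 3: 2 < 3 is true
  first-generation student: no → false
  community-service hours ≤ 60 hours: 261 ≤ 60 is false
  ACT score ≤ 17: 15 ≤ 17 is true
  interview rating ≥ 4: 2 ≥ 4 is false
Combine:
[1.1.1.2] false AND false = false
[1.1.1] false OR false = false
[1.1.2.1] false OR false OR true = true
[1.1.2] NOT true = false
[1.1.3.2] true → false = false
[1.1.3] false OR false = false
[1.1] false OR false OR false = false
[1.2.1.2] false OR false = false
[1.2.1] true AND false = false
[1.2.2] exactly-one(true, false) = true
[1.2.3.1] exactly-one(false, true, false) = true
[1.2.3] NOT true = false
[1.2] false OR true OR false = true
[1] false OR true = true
[root] NOT true = false
Overall: false → rejected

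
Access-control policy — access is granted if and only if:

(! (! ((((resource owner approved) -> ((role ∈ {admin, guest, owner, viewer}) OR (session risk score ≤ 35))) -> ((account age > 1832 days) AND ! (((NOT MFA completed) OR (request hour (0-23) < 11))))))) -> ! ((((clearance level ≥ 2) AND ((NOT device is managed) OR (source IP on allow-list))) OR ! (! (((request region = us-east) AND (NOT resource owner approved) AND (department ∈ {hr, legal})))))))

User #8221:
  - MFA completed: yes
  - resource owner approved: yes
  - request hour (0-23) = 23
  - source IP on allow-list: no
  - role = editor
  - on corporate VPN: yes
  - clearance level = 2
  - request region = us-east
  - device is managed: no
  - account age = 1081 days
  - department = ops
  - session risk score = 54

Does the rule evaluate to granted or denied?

Denied

Atomic conditions:
  resource owner approved: yes → true
  role ∈ {admin, guest, owner, viewer}: editor is not in the set → false
  session risk score ≤ 35: 54 ≤ 35 is false
  account age > 1832 days: 1081 > 1832 is false
  NOT MFA completed: yes → false
  request hour (0-23) < 11: 23 < 11 is false
  clearance level ≥ 2: 2 ≥ 2 is true
  NOT device is managed: no → true
  source IP on allow-list: no → false
  request region = us-east: us-east == us-east is true
  NOT resource owner approved: yes → false
  department ∈ {hr, legal}: ops is not in the set → false
Combine:
[1.1.1.1.2] false OR false = false
[1.1.1.1] true → false = false
[1.1.1.2.2.1] false OR false = false
[1.1.1.2.2] NOT false = true
[1.1.1.2] false AND true = false
[1.1.1] false → false (antecedent false ⇒ implication holds) = true
[1.1] NOT true = false
[1] NOT false = true
[2.1.1.2] true OR false = true
[2.1.1] true AND true = true
[2.1.2.1.1] true AND false AND false = false
[2.1.2.1] NOT false = true
[2.1.2] NOT true = false
[2.1] true OR false = true
[2] NOT true = false
[root] true → false = false
Overall: false → denied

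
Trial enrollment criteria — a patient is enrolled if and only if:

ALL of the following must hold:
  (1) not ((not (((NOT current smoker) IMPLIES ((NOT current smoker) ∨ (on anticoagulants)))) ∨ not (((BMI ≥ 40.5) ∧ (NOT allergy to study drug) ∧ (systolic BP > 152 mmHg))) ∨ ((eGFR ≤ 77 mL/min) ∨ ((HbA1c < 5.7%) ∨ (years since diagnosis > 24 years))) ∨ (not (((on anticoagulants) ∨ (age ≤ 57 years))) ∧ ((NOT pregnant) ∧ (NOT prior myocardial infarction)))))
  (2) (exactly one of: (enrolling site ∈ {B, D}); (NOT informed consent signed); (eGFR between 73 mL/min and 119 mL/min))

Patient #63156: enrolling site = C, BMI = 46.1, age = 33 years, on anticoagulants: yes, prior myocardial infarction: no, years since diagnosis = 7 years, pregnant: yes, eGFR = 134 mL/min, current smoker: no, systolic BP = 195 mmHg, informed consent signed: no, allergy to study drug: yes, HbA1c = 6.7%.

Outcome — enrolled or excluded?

Excluded

Atomic conditions:
  NOT current smoker: no → true
  on anticoagulants: yes → true
  BMI ≥ 40.5: 46.1 ≥ 40.5 is true
  NOT allergy to study drug: yes → false
  systolic BP > 152 mmHg: 195 > 152 is true
  eGFR ≤ 77 mL/min: 134 ≤ 77 is false
  HbA1c < 5.7%: 6.7 < 5.7 is false
  years since diagnosis > 24 years: 7 > 24 is false
  age ≤ 57 years: 33 ≤ 57 is true
  NOT pregnant: yes → false
  NOT prior myocardial infarction: no → true
  enrolling site ∈ {B, D}: C is not in the set → false
  NOT informed consent signed: no → true
  eGFR between 73 mL/min and 119 mL/min: 134 in [73, 119] is false
Combine:
[1.1.1.1.2] true OR true = true
[1.1.1.1] true → true = true
[1.1.1] NOT true = false
[1.1.2.1] true AND false AND true = false
[1.1.2] NOT false = true
[1.1.3.2] false OR false = false
[1.1.3] false OR false = false
[1.1.4.1.1] true OR true = true
[1.1.4.1] NOT true = false
[1.1.4.2] false AND true = false
[1.1.4] false AND false = false
[1.1] false OR true OR false OR false = true
[1] NOT true = false
[2] exactly-one(false, true, false) = true
[root] false AND true = false
Overall: false → excluded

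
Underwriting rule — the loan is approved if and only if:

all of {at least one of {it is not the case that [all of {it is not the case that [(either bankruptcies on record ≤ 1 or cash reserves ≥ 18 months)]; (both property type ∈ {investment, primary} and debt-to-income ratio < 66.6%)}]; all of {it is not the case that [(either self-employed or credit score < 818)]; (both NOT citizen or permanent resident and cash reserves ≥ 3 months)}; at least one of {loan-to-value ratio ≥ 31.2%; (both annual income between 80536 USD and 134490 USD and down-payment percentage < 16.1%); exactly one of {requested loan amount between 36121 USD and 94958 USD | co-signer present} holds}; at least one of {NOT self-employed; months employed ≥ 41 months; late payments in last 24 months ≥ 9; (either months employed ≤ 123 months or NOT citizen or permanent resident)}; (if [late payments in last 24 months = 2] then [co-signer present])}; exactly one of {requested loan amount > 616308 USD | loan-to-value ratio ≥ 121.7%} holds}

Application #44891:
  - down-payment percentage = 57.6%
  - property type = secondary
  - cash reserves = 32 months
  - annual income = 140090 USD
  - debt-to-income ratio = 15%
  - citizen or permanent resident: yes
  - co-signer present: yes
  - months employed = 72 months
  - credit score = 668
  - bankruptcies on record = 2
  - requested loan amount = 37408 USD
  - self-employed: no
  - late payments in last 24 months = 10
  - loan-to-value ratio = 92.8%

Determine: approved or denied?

Denied

Atomic conditions:
  bankruptcies on record ≤ 1: 2 ≤ 1 is false
  cash reserves ≥ 18 months: 32 ≥ 18 is true
  property type ∈ {investment, primary}: secondary is not in the set → false
  debt-to-income ratio < 66.6%: 15 < 66.6 is true
  self-employed: no → false
  credit score < 818: 668 < 818 is true
  NOT citizen or permanent resident: yes → false
  cash reserves ≥ 3 months: 32 ≥ 3 is true
  loan-to-value ratio ≥ 31.2%: 92.8 ≥ 31.2 is true
  annual income between 80536 USD and 134490 USD: 140090 in [80536, 134490] is false
  down-payment percentage < 16.1%: 57.6 < 16.1 is false
  requested loan amount between 36121 USD and 94958 USD: 37408 in [36121, 94958] is true
  co-signer present: yes → true
  NOT self-employed: no → true
  months employed ≥ 41 months: 72 ≥ 41 is true
  late payments in last 24 months ≥ 9: 10 ≥ 9 is true
  months employed ≤ 123 months: 72 ≤ 123 is true
  late payments in last 24 months = 2: 10 == 2 is false
  requested loan amount > 616308 USD: 37408 > 616308 is false
  loan-to-value ratio ≥ 121.7%: 92.8 ≥ 121.7 is false
Combine:
[1.1.1.1.1] false OR true = true
[1.1.1.1] NOT true = false
[1.1.1.2] false AND true = false
[1.1.1] false AND false = false
[1.1] NOT false = true
[1.2.1.1] false OR true = true
[1.2.1] NOT true = false
[1.2.2] false AND true = false
[1.2] false AND false = false
[1.3.2] false AND false = false
[1.3.3] exactly-one(true, true) = false
[1.3] true OR false OR false = true
[1.4.4] true OR false = true
[1.4] true OR true OR true OR true = true
[1.5] false → true (antecedent false ⇒ implication holds) = true
[1] true OR false OR true OR true OR true = true
[2] exactly-one(false, false) = false
[root] true AND false = false
Overall: false → denied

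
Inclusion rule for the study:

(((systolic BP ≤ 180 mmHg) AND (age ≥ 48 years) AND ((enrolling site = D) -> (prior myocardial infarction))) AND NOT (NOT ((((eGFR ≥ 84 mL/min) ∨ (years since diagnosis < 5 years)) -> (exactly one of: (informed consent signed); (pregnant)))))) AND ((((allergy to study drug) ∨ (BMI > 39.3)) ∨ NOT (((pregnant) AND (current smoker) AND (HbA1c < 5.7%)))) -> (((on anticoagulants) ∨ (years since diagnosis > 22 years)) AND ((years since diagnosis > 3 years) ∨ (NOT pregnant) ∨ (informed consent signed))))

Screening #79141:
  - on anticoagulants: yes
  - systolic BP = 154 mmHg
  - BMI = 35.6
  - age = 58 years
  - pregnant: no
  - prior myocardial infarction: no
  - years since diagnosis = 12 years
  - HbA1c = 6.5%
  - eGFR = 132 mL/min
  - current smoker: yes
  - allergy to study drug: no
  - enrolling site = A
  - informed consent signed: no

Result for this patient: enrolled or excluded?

Excluded

Atomic conditions:
  systolic BP ≤ 180 mmHg: 154 ≤ 180 is true
  age ≥ 48 years: 58 ≥ 48 is true
  enrolling site = D: A == D is false
  prior myocardial infarction: no → false
  eGFR ≥ 84 mL/min: 132 ≥ 84 is true
  years since diagnosis < 5 years: 12 < 5 is false
  informed consent signed: no → false
  pregnant: no → false
  allergy to study drug: no → false
  BMI > 39.3: 35.6 > 39.3 is false
  current smoker: yes → true
  HbA1c < 5.7%: 6.5 < 5.7 is false
  on anticoagulants: yes → true
  years since diagnosis > 22 years: 12 > 22 is false
  years since diagnosis > 3 years: 12 > 3 is true
  NOT pregnant: no → true
Combine:
[1.1.3] false → false (antecedent false ⇒ implication holds) = true
[1.1] true AND true AND true = true
[1.2.1.1.1] true OR false = true
[1.2.1.1.2] exactly-one(false, false) = false
[1.2.1.1] true → false = false
[1.2.1] NOT false = true
[1.2] NOT true = false
[1] true AND false = false
[2.1.1] false OR false = false
[2.1.2.1] false AND true AND false = false
[2.1.2] NOT false = true
[2.1] false OR true = true
[2.2.1] true OR false = true
[2.2.2] true OR true OR false = true
[2.2] true AND true = true
[2] true → true = true
[root] false AND true = false
Overall: false → excluded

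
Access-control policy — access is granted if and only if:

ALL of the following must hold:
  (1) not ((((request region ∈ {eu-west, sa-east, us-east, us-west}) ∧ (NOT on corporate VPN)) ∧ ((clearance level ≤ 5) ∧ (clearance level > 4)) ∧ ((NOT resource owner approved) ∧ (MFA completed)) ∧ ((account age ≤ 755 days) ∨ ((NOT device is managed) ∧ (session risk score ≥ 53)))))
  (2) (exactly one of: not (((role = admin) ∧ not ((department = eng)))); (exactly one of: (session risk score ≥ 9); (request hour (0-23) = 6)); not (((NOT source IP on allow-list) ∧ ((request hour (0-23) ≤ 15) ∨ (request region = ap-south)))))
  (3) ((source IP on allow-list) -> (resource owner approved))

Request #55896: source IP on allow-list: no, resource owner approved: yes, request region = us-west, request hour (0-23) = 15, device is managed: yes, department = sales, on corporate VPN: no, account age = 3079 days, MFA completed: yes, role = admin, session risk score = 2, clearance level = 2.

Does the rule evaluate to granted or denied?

Denied

Atomic conditions:
  request region ∈ {eu-west, sa-east, us-east, us-west}: us-west is in the set → true
  NOT on corporate VPN: no → true
  clearance level ≤ 5: 2 ≤ 5 is true
  clearance level > 4: 2 > 4 is false
  NOT resource owner approved: yes → false
  MFA completed: yes → true
  account age ≤ 755 days: 3079 ≤ 755 is false
  NOT device is managed: yes → false
  session risk score ≥ 53: 2 ≥ 53 is false
  role = admin: admin == admin is true
  department = eng: sales == eng is false
  session risk score ≥ 9: 2 ≥ 9 is false
  request hour (0-23) = 6: 15 == 6 is false
  NOT source IP on allow-list: no → true
  request hour (0-23) ≤ 15: 15 ≤ 15 is true
  request region = ap-south: us-west == ap-south is false
  source IP on allow-list: no → false
  resource owner approved: yes → true
Combine:
[1.1.1] true AND true = true
[1.1.2] true AND false = false
[1.1.3] false AND true = false
[1.1.4.2] false AND false = false
[1.1.4] false OR false = false
[1.1] true AND false AND false AND false = false
[1] NOT false = true
[2.1.1.2] NOT false = true
[2.1.1] true AND true = true
[2.1] NOT true = false
[2.2] exactly-one(false, false) = false
[2.3.1.2] true OR false = true
[2.3.1] true AND true = true
[2.3] NOT true = false
[2] exactly-one(false, false, false) = false
[3] false → true (antecedent false ⇒ implication holds) = true
[root] true AND false AND true = false
Overall: false → denied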